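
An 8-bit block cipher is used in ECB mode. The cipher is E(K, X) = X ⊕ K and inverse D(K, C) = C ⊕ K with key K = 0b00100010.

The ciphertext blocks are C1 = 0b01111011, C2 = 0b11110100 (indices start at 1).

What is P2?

ECB decryption: P_i = D(K, C_i).
P2: D(K, 0b11110100) = 0b11010110.

P2 = 0b11010110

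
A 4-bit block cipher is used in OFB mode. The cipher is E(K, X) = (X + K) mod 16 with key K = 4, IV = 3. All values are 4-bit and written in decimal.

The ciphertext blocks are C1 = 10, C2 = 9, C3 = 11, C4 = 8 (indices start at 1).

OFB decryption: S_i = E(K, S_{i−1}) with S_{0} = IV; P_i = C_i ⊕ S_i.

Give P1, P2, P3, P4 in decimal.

P1: S = E(K, 3) = 7; 10 ⊕ 7 = 13.
P2: S = E(K, 7) = 11; 9 ⊕ 11 = 2.
P3: S = E(K, 11) = 15; 11 ⊕ 15 = 4.
P4: S = E(K, 15) = 3; 8 ⊕ 3 = 11.

P1 = 13, P2 = 2, P3 = 4, P4 = 11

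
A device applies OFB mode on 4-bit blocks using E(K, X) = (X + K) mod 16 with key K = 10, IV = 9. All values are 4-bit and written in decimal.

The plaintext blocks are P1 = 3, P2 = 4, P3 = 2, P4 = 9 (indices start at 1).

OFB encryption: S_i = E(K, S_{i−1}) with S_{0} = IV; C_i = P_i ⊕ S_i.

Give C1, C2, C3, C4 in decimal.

C1 = 0, C2 = 9, C3 = 5, C4 = 8

C1: S = E(K, 9) = 3; 3 ⊕ 3 = 0.
C2: S = E(K, 3) = 13; 4 ⊕ 13 = 9.
C3: S = E(K, 13) = 7; 2 ⊕ 7 = 5.
C4: S = E(K, 7) = 1; 9 ⊕ 1 = 8.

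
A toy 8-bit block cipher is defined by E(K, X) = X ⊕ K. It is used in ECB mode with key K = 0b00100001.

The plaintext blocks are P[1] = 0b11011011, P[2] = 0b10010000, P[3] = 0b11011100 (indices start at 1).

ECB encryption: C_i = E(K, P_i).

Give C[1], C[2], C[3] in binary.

C[1]: E(K, 0b11011011) = 0b11111010.
C[2]: E(K, 0b10010000) = 0b10110001.
C[3]: E(K, 0b11011100) = 0b11111101.

C[1] = 0b11111010, C[2] = 0b10110001, C[3] = 0b11111101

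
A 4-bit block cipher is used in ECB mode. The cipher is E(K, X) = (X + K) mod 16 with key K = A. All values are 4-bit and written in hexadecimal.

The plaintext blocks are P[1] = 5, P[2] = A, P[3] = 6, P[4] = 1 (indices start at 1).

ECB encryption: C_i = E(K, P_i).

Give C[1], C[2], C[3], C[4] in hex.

C[1]: E(K, 5) = F.
C[2]: E(K, A) = 4.
C[3]: E(K, 6) = 0.
C[4]: E(K, 1) = B.

C[1] = F, C[2] = 4, C[3] = 0, C[4] = B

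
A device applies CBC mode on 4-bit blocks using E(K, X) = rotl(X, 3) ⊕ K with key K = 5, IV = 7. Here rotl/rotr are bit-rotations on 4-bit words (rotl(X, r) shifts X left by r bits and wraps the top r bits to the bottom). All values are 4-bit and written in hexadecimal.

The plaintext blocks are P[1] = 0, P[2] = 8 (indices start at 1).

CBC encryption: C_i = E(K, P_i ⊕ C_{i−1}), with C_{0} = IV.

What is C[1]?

C[1]: P[1] ⊕ 7 = 7; E(K, 7) = E.

C[1] = E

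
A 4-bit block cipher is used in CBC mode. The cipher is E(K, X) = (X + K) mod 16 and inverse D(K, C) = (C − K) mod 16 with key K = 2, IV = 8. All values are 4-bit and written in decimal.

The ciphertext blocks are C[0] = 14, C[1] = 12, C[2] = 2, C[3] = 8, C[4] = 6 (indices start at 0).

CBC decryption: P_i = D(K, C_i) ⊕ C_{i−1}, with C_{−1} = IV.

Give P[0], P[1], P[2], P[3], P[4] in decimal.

P[0] = 4, P[1] = 4, P[2] = 12, P[3] = 4, P[4] = 12

P[0]: D(K, 14) = 12; 12 ⊕ 8 = 4.
P[1]: D(K, 12) = 10; 10 ⊕ 14 = 4.
P[2]: D(K, 2) = 0; 0 ⊕ 12 = 12.
P[3]: D(K, 8) = 6; 6 ⊕ 2 = 4.
P[4]: D(K, 6) = 4; 4 ⊕ 8 = 12.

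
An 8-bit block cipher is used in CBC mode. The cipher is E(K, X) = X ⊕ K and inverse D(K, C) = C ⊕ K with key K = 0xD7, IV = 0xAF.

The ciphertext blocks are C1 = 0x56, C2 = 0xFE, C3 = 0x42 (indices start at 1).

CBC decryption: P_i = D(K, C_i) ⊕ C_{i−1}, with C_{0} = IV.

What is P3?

P3 = 0x6B

P3: D(K, 0x42) = 0x95; 0x95 ⊕ 0xFE = 0x6B.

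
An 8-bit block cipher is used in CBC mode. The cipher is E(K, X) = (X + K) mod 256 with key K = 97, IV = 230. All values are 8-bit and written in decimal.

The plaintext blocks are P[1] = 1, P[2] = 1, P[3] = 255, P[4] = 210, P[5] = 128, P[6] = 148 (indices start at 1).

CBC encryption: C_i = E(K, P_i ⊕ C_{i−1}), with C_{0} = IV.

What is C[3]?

C[3] = 182

C[1]: P[1] ⊕ 230 = 231; E(K, 231) = 72.
C[2]: P[2] ⊕ 72 = 73; E(K, 73) = 170.
C[3]: P[3] ⊕ 170 = 85; E(K, 85) = 182.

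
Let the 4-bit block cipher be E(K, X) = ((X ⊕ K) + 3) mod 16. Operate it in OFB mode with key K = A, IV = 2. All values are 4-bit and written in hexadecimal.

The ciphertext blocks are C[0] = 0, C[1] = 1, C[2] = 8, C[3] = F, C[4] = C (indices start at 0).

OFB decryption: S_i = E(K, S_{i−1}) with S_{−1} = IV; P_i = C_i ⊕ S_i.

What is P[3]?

P[3] = 1

P[0]: S = E(K, 2) = B; 0 ⊕ B = B.
P[1]: S = E(K, B) = 4; 1 ⊕ 4 = 5.
P[2]: S = E(K, 4) = 1; 8 ⊕ 1 = 9.
P[3]: S = E(K, 1) = E; F ⊕ E = 1.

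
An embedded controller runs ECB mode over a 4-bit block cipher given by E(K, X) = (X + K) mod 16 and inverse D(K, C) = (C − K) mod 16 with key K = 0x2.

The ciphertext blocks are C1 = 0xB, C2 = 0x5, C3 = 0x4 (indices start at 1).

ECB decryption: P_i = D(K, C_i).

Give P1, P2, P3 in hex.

P1 = 0x9, P2 = 0x3, P3 = 0x2

P1: D(K, 0xB) = 0x9.
P2: D(K, 0x5) = 0x3.
P3: D(K, 0x4) = 0x2.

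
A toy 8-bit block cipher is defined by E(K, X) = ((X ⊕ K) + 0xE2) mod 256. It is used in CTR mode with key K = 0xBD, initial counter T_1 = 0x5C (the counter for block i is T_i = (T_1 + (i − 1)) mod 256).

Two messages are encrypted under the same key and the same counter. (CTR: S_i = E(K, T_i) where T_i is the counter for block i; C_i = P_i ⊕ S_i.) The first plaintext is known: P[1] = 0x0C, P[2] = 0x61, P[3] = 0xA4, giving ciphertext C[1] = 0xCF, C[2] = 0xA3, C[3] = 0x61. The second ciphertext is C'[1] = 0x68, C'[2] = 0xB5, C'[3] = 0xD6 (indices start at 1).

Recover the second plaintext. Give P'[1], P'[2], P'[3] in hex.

In CTR with a reused counter, both messages share the same keystream S_i, so C_i ⊕ C'_i = P_i ⊕ P'_i and thus P'_i = P_i ⊕ C_i ⊕ C'_i.
P'[1]: 0x0C ⊕ 0xCF ⊕ 0x68 = 0xAB.
P'[2]: 0x61 ⊕ 0xA3 ⊕ 0xB5 = 0x77.
P'[3]: 0xA4 ⊕ 0x61 ⊕ 0xD6 = 0x13.

P'[1] = 0xAB, P'[2] = 0x77, P'[3] = 0x13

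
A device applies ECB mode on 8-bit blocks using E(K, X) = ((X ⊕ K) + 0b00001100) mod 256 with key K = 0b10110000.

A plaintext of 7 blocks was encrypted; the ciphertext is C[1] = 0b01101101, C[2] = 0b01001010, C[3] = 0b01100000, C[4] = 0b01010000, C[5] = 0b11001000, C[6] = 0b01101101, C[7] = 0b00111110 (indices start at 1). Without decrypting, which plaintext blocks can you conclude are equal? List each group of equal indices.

ECB encrypts each block independently with the same key, so equal ciphertext blocks imply equal plaintext blocks.
C[1] = C[6] = 0b01101101, so P[1] = P[6].

P[1] = P[6]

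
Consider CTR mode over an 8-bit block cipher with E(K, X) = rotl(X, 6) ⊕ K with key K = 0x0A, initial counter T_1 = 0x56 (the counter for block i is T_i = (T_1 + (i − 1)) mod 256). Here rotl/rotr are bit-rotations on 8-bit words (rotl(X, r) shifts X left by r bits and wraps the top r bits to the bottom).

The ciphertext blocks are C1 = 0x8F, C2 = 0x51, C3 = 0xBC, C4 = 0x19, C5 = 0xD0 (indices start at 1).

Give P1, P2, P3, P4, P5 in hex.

CTR decryption: S_i = E(K, T_i) where T_i is the counter for block i; P_i = C_i ⊕ S_i.
P1: T = 0x56, S = E(K, T) = 0x9F; 0x8F ⊕ 0x9F = 0x10.
P2: T = 0x57, S = E(K, T) = 0xDF; 0x51 ⊕ 0xDF = 0x8E.
P3: T = 0x58, S = E(K, T) = 0x1C; 0xBC ⊕ 0x1C = 0xA0.
P4: T = 0x59, S = E(K, T) = 0x5C; 0x19 ⊕ 0x5C = 0x45.
P5: T = 0x5A, S = E(K, T) = 0x9C; 0xD0 ⊕ 0x9C = 0x4C.

P1 = 0x10, P2 = 0x8E, P3 = 0xA0, P4 = 0x45, P5 = 0x4C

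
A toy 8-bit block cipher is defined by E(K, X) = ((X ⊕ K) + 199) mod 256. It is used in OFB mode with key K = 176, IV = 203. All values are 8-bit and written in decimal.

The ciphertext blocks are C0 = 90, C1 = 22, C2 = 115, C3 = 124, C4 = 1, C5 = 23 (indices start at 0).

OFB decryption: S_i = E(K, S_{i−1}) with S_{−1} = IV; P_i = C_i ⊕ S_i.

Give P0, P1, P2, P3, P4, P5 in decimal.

P0 = 24, P1 = 175, P2 = 163, P3 = 91, P4 = 95, P5 = 162

P0: S = E(K, 203) = 66; 90 ⊕ 66 = 24.
P1: S = E(K, 66) = 185; 22 ⊕ 185 = 175.
P2: S = E(K, 185) = 208; 115 ⊕ 208 = 163.
P3: S = E(K, 208) = 39; 124 ⊕ 39 = 91.
P4: S = E(K, 39) = 94; 1 ⊕ 94 = 95.
P5: S = E(K, 94) = 181; 23 ⊕ 181 = 162.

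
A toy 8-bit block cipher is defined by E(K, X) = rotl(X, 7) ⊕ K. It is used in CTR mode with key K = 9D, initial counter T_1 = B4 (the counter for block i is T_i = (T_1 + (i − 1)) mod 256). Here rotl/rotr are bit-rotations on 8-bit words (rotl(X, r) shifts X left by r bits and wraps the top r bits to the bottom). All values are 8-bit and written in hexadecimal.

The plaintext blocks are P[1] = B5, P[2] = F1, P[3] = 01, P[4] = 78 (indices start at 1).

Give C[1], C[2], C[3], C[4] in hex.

CTR encryption: S_i = E(K, T_i) where T_i is the counter for block i; C_i = P_i ⊕ S_i.
C[1]: T = B4, S = E(K, T) = C7; B5 ⊕ C7 = 72.
C[2]: T = B5, S = E(K, T) = 47; F1 ⊕ 47 = B6.
C[3]: T = B6, S = E(K, T) = C6; 01 ⊕ C6 = C7.
C[4]: T = B7, S = E(K, T) = 46; 78 ⊕ 46 = 3E.

C[1] = 72, C[2] = B6, C[3] = C7, C[4] = 3E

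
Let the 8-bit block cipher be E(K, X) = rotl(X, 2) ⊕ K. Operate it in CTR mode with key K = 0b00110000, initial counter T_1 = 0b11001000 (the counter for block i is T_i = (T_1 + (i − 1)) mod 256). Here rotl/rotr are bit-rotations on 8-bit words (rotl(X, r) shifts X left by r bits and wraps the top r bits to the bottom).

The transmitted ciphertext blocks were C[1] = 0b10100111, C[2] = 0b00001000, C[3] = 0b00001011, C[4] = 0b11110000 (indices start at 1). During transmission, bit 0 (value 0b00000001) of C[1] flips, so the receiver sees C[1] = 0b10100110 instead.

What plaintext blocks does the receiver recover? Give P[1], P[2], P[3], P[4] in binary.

P[1] = 0b10110101, P[2] = 0b00011111, P[3] = 0b00010000, P[4] = 0b11101111

CTR decryption: S_i = E(K, T_i) where T_i is the counter for block i; P_i = C_i ⊕ S_i.
Only C[1] changed, to 0b10100110. In CTR, a change in C_i flips the same bit in P_i only; the keystream is unaffected. Decrypting the received ciphertext:
P[1]: T = 0b11001000, S = E(K, T) = 0b00010011; 0b10100110 ⊕ 0b00010011 = 0b10110101.
P[2]: T = 0b11001001, S = E(K, T) = 0b00010111; 0b00001000 ⊕ 0b00010111 = 0b00011111.
P[3]: T = 0b11001010, S = E(K, T) = 0b00011011; 0b00001011 ⊕ 0b00011011 = 0b00010000.
P[4]: T = 0b11001011, S = E(K, T) = 0b00011111; 0b11110000 ⊕ 0b00011111 = 0b11101111.
Blocks that differ from the original plaintext: P[1].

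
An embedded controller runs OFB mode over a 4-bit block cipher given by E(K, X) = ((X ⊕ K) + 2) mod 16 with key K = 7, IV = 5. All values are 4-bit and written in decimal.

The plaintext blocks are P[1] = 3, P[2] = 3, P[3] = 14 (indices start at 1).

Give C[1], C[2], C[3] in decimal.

C[1] = 7, C[2] = 6, C[3] = 10

OFB encryption: S_i = E(K, S_{i−1}) with S_{0} = IV; C_i = P_i ⊕ S_i.
C[1]: S = E(K, 5) = 4; 3 ⊕ 4 = 7.
C[2]: S = E(K, 4) = 5; 3 ⊕ 5 = 6.
C[3]: S = E(K, 5) = 4; 14 ⊕ 4 = 10.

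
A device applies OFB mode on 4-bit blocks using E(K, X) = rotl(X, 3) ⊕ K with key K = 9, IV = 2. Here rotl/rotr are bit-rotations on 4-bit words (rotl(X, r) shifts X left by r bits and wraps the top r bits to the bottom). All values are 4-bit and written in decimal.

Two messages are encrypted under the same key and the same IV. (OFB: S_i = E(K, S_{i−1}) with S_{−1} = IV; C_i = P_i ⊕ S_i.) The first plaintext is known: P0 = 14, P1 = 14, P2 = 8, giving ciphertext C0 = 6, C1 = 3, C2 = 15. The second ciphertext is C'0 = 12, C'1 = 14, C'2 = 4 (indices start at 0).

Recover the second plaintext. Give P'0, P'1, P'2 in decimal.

In OFB with a reused IV, both messages share the same keystream S_i, so C_i ⊕ C'_i = P_i ⊕ P'_i and thus P'_i = P_i ⊕ C_i ⊕ C'_i.
P'0: 14 ⊕ 6 ⊕ 12 = 4.
P'1: 14 ⊕ 3 ⊕ 14 = 3.
P'2: 8 ⊕ 15 ⊕ 4 = 3.

P'0 = 4, P'1 = 3, P'2 = 3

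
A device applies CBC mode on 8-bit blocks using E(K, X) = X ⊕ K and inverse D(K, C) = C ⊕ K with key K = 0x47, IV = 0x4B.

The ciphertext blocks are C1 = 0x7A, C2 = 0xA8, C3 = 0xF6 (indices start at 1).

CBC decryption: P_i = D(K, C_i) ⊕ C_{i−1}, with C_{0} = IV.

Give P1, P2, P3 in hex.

P1 = 0x76, P2 = 0x95, P3 = 0x19

P1: D(K, 0x7A) = 0x3D; 0x3D ⊕ 0x4B = 0x76.
P2: D(K, 0xA8) = 0xEF; 0xEF ⊕ 0x7A = 0x95.
P3: D(K, 0xF6) = 0xB1; 0xB1 ⊕ 0xA8 = 0x19.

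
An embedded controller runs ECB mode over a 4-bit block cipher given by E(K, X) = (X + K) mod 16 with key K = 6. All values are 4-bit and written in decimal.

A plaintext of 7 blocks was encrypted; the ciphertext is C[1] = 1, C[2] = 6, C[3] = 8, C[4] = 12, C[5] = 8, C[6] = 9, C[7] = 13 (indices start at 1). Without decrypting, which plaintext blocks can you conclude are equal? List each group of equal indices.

P[3] = P[5]

ECB encrypts each block independently with the same key, so equal ciphertext blocks imply equal plaintext blocks.
C[3] = C[5] = 8, so P[3] = P[5].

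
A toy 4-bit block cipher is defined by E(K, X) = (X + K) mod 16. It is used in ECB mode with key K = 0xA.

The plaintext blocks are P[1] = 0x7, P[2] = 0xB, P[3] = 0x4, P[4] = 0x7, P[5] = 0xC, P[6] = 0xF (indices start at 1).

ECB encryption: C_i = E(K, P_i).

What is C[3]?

C[3] = 0xE

C[3]: E(K, 0x4) = 0xE.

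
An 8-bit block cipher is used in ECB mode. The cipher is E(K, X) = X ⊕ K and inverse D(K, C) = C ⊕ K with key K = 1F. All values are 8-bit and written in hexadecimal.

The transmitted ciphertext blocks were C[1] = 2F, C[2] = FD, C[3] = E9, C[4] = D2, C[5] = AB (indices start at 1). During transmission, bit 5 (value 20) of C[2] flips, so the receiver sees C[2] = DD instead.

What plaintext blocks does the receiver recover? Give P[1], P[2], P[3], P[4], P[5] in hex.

ECB decryption: P_i = D(K, C_i).
Only C[2] changed, to DD. In ECB, a change in C_i affects only P_i. Decrypting the received ciphertext:
P[1]: D(K, 2F) = 30.
P[2]: D(K, DD) = C2.
P[3]: D(K, E9) = F6.
P[4]: D(K, D2) = CD.
P[5]: D(K, AB) = B4.
Blocks that differ from the original plaintext: P[2].

P[1] = 30, P[2] = C2, P[3] = F6, P[4] = CD, P[5] = B4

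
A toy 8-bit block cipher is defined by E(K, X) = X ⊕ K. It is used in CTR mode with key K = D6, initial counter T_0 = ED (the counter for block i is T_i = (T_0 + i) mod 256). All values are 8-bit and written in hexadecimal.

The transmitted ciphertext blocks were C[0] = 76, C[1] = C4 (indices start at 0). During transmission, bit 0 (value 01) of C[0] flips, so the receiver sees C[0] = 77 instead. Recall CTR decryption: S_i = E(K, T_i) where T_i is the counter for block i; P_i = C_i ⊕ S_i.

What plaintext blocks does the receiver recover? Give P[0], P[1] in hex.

P[0] = 4C, P[1] = FC

Only C[0] changed, to 77. In CTR, a change in C_i flips the same bit in P_i only; the keystream is unaffected. Decrypting the received ciphertext:
P[0]: T = ED, S = E(K, T) = 3B; 77 ⊕ 3B = 4C.
P[1]: T = EE, S = E(K, T) = 38; C4 ⊕ 38 = FC.
Blocks that differ from the original plaintext: P[0].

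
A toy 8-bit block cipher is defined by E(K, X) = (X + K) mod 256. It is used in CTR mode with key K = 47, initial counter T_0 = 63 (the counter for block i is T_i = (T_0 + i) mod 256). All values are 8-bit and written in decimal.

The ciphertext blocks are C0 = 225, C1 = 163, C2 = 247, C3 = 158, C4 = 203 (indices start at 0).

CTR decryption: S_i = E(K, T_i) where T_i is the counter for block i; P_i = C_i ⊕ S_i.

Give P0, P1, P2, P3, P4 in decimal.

P0: T = 63, S = E(K, T) = 110; 225 ⊕ 110 = 143.
P1: T = 64, S = E(K, T) = 111; 163 ⊕ 111 = 204.
P2: T = 65, S = E(K, T) = 112; 247 ⊕ 112 = 135.
P3: T = 66, S = E(K, T) = 113; 158 ⊕ 113 = 239.
P4: T = 67, S = E(K, T) = 114; 203 ⊕ 114 = 185.

P0 = 143, P1 = 204, P2 = 135, P3 = 239, P4 = 185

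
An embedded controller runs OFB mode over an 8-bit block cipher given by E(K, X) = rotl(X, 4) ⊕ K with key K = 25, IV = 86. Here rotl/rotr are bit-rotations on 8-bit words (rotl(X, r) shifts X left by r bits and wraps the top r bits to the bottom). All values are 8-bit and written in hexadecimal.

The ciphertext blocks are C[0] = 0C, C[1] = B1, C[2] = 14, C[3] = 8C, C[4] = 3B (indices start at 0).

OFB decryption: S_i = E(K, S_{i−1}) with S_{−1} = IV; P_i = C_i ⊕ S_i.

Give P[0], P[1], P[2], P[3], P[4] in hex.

P[0] = 41, P[1] = 40, P[2] = 2E, P[3] = 0A, P[4] = 76

P[0]: S = E(K, 86) = 4D; 0C ⊕ 4D = 41.
P[1]: S = E(K, 4D) = F1; B1 ⊕ F1 = 40.
P[2]: S = E(K, F1) = 3A; 14 ⊕ 3A = 2E.
P[3]: S = E(K, 3A) = 86; 8C ⊕ 86 = 0A.
P[4]: S = E(K, 86) = 4D; 3B ⊕ 4D = 76.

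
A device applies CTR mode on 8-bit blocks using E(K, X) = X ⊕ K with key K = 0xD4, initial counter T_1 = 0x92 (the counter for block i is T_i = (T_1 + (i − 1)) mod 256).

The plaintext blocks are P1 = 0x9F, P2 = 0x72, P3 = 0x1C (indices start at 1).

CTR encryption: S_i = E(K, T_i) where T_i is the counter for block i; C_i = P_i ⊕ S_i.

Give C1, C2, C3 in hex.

C1 = 0xD9, C2 = 0x35, C3 = 0x5C

C1: T = 0x92, S = E(K, T) = 0x46; 0x9F ⊕ 0x46 = 0xD9.
C2: T = 0x93, S = E(K, T) = 0x47; 0x72 ⊕ 0x47 = 0x35.
C3: T = 0x94, S = E(K, T) = 0x40; 0x1C ⊕ 0x40 = 0x5C.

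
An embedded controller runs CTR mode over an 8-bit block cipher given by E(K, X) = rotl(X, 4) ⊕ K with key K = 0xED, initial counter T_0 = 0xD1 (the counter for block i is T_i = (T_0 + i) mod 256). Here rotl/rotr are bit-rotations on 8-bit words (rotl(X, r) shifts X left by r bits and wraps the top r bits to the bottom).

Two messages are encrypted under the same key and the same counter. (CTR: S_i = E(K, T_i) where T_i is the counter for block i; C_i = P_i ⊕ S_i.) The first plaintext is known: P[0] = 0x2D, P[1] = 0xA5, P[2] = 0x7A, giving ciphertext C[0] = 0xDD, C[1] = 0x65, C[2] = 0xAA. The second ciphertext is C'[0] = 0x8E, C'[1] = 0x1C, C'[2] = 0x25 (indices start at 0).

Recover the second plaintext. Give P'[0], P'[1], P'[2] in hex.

P'[0] = 0x7E, P'[1] = 0xDC, P'[2] = 0xF5

In CTR with a reused counter, both messages share the same keystream S_i, so C_i ⊕ C'_i = P_i ⊕ P'_i and thus P'_i = P_i ⊕ C_i ⊕ C'_i.
P'[0]: 0x2D ⊕ 0xDD ⊕ 0x8E = 0x7E.
P'[1]: 0xA5 ⊕ 0x65 ⊕ 0x1C = 0xDC.
P'[2]: 0x7A ⊕ 0xAA ⊕ 0x25 = 0xF5.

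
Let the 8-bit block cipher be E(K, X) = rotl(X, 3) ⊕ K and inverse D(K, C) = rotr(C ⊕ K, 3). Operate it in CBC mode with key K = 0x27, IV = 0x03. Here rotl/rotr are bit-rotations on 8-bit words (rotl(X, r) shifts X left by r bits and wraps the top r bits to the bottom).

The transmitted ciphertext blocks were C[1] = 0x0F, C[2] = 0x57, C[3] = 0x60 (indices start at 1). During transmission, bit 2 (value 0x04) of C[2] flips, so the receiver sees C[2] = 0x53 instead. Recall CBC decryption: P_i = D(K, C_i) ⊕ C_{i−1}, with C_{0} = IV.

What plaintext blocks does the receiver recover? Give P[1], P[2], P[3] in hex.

Only C[2] changed, to 0x53. In CBC, a change in C_i garbles P_i and flips the same bit in P_{i+1}. Decrypting the received ciphertext:
P[1]: D(K, 0x0F) = 0x05; 0x05 ⊕ 0x03 = 0x06.
P[2]: D(K, 0x53) = 0x8E; 0x8E ⊕ 0x0F = 0x81.
P[3]: D(K, 0x60) = 0xE8; 0xE8 ⊕ 0x53 = 0xBB.
Blocks that differ from the original plaintext: P[2], P[3].

P[1] = 0x06, P[2] = 0x81, P[3] = 0xBB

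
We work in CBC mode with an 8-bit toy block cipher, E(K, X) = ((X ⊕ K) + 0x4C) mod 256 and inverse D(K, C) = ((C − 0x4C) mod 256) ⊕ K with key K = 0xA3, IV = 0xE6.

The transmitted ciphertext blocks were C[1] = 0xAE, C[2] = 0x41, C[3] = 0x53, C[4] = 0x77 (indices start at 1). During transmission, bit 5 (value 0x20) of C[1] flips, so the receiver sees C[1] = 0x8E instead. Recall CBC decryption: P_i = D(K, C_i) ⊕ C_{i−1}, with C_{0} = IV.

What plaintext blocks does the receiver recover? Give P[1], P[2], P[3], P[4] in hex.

Only C[1] changed, to 0x8E. In CBC, a change in C_i garbles P_i and flips the same bit in P_{i+1}. Decrypting the received ciphertext:
P[1]: D(K, 0x8E) = 0xE1; 0xE1 ⊕ 0xE6 = 0x07.
P[2]: D(K, 0x41) = 0x56; 0x56 ⊕ 0x8E = 0xD8.
P[3]: D(K, 0x53) = 0xA4; 0xA4 ⊕ 0x41 = 0xE5.
P[4]: D(K, 0x77) = 0x88; 0x88 ⊕ 0x53 = 0xDB.
Blocks that differ from the original plaintext: P[1], P[2].

P[1] = 0x07, P[2] = 0xD8, P[3] = 0xE5, P[4] = 0xDB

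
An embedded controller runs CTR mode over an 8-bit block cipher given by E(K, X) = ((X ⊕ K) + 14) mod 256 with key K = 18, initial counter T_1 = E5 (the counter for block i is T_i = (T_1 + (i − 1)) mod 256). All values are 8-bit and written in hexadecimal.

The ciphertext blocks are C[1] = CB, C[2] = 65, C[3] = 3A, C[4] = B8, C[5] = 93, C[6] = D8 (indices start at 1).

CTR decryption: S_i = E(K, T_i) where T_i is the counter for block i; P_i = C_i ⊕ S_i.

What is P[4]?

P[4]: T = E8, S = E(K, T) = 04; B8 ⊕ 04 = BC.

P[4] = BC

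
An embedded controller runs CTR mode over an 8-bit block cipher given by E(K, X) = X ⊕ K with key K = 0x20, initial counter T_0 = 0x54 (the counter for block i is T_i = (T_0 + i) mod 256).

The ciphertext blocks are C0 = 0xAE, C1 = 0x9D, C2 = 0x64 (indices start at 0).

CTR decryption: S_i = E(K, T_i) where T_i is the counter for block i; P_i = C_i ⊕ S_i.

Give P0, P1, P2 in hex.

P0: T = 0x54, S = E(K, T) = 0x74; 0xAE ⊕ 0x74 = 0xDA.
P1: T = 0x55, S = E(K, T) = 0x75; 0x9D ⊕ 0x75 = 0xE8.
P2: T = 0x56, S = E(K, T) = 0x76; 0x64 ⊕ 0x76 = 0x12.

P0 = 0xDA, P1 = 0xE8, P2 = 0x12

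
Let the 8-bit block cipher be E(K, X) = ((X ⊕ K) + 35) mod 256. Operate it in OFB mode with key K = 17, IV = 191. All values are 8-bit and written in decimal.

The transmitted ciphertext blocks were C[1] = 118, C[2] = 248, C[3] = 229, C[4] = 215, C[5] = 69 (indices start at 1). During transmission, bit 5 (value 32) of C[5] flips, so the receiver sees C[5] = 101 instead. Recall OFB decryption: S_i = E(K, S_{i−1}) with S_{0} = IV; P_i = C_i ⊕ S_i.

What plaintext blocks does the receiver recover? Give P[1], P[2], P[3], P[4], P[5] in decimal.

P[1] = 167, P[2] = 27, P[3] = 240, P[4] = 240, P[5] = 60

Only C[5] changed, to 101. In OFB, a change in C_i flips the same bit in P_i only; the keystream is unaffected. Decrypting the received ciphertext:
P[1]: S = E(K, 191) = 209; 118 ⊕ 209 = 167.
P[2]: S = E(K, 209) = 227; 248 ⊕ 227 = 27.
P[3]: S = E(K, 227) = 21; 229 ⊕ 21 = 240.
P[4]: S = E(K, 21) = 39; 215 ⊕ 39 = 240.
P[5]: S = E(K, 39) = 89; 101 ⊕ 89 = 60.
Blocks that differ from the original plaintext: P[5].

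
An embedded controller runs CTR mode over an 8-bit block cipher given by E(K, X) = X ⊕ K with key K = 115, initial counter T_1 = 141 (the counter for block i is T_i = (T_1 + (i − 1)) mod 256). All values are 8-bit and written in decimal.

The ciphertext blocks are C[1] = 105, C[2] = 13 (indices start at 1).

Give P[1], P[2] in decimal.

P[1] = 151, P[2] = 240

CTR decryption: S_i = E(K, T_i) where T_i is the counter for block i; P_i = C_i ⊕ S_i.
P[1]: T = 141, S = E(K, T) = 254; 105 ⊕ 254 = 151.
P[2]: T = 142, S = E(K, T) = 253; 13 ⊕ 253 = 240.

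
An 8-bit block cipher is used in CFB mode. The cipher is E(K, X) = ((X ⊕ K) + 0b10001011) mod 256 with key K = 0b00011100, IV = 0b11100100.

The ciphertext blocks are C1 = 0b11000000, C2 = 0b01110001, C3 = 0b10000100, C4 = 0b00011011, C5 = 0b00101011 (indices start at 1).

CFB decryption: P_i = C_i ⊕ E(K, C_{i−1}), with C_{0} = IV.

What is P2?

P2 = 0b00010110

P2: E(K, 0b11000000) = 0b01100111; 0b01110001 ⊕ 0b01100111 = 0b00010110.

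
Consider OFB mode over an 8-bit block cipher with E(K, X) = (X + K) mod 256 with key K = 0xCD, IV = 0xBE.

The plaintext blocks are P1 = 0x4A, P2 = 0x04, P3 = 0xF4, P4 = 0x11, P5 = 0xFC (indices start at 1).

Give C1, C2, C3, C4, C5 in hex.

OFB encryption: S_i = E(K, S_{i−1}) with S_{0} = IV; C_i = P_i ⊕ S_i.
C1: S = E(K, 0xBE) = 0x8B; 0x4A ⊕ 0x8B = 0xC1.
C2: S = E(K, 0x8B) = 0x58; 0x04 ⊕ 0x58 = 0x5C.
C3: S = E(K, 0x58) = 0x25; 0xF4 ⊕ 0x25 = 0xD1.
C4: S = E(K, 0x25) = 0xF2; 0x11 ⊕ 0xF2 = 0xE3.
C5: S = E(K, 0xF2) = 0xBF; 0xFC ⊕ 0xBF = 0x43.

C1 = 0xC1, C2 = 0x5C, C3 = 0xD1, C4 = 0xE3, C5 = 0x43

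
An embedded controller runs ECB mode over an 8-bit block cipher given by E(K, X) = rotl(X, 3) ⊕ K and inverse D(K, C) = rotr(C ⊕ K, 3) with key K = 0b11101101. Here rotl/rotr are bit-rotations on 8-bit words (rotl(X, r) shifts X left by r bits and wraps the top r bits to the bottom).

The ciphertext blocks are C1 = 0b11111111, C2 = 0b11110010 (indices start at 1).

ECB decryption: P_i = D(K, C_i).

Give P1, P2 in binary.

P1: D(K, 0b11111111) = 0b01000010.
P2: D(K, 0b11110010) = 0b11100011.

P1 = 0b01000010, P2 = 0b11100011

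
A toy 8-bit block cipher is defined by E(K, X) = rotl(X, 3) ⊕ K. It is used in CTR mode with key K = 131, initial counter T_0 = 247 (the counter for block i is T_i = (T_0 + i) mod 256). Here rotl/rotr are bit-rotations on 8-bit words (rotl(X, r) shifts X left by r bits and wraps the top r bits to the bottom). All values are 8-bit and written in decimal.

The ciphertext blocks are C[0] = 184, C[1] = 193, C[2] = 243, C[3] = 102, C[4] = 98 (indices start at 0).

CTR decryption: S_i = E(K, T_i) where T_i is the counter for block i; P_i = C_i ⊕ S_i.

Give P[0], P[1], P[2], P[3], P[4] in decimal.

P[0]: T = 247, S = E(K, T) = 60; 184 ⊕ 60 = 132.
P[1]: T = 248, S = E(K, T) = 68; 193 ⊕ 68 = 133.
P[2]: T = 249, S = E(K, T) = 76; 243 ⊕ 76 = 191.
P[3]: T = 250, S = E(K, T) = 84; 102 ⊕ 84 = 50.
P[4]: T = 251, S = E(K, T) = 92; 98 ⊕ 92 = 62.

P[0] = 132, P[1] = 133, P[2] = 191, P[3] = 50, P[4] = 62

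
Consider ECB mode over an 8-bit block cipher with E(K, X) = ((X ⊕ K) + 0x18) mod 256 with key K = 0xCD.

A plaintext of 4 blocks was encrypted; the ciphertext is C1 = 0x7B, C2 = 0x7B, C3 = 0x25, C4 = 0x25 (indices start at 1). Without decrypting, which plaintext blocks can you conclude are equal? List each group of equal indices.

P1 = P2; P3 = P4

ECB encrypts each block independently with the same key, so equal ciphertext blocks imply equal plaintext blocks.
C1 = C2 = 0x7B, so P1 = P2.
C3 = C4 = 0x25, so P3 = P4.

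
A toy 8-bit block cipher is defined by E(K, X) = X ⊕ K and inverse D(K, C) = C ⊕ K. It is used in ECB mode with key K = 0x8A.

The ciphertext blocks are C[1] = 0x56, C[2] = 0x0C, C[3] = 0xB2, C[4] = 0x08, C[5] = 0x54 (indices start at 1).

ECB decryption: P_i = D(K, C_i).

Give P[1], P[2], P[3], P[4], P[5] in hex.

P[1] = 0xDC, P[2] = 0x86, P[3] = 0x38, P[4] = 0x82, P[5] = 0xDE

P[1]: D(K, 0x56) = 0xDC.
P[2]: D(K, 0x0C) = 0x86.
P[3]: D(K, 0xB2) = 0x38.
P[4]: D(K, 0x08) = 0x82.
P[5]: D(K, 0x54) = 0xDE.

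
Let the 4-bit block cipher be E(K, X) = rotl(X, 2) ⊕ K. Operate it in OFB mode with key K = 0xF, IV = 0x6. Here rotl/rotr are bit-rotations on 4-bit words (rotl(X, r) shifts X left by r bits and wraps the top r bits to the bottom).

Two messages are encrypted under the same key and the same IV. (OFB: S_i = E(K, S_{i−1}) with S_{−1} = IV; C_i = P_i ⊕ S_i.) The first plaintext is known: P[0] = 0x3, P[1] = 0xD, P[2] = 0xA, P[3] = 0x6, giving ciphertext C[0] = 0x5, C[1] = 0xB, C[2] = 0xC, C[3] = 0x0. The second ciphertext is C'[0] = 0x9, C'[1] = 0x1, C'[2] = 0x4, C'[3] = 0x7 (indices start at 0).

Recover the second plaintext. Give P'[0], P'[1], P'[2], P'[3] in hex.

In OFB with a reused IV, both messages share the same keystream S_i, so C_i ⊕ C'_i = P_i ⊕ P'_i and thus P'_i = P_i ⊕ C_i ⊕ C'_i.
P'[0]: 0x3 ⊕ 0x5 ⊕ 0x9 = 0xF.
P'[1]: 0xD ⊕ 0xB ⊕ 0x1 = 0x7.
P'[2]: 0xA ⊕ 0xC ⊕ 0x4 = 0x2.
P'[3]: 0x6 ⊕ 0x0 ⊕ 0x7 = 0x1.

P'[0] = 0xF, P'[1] = 0x7, P'[2] = 0x2, P'[3] = 0x1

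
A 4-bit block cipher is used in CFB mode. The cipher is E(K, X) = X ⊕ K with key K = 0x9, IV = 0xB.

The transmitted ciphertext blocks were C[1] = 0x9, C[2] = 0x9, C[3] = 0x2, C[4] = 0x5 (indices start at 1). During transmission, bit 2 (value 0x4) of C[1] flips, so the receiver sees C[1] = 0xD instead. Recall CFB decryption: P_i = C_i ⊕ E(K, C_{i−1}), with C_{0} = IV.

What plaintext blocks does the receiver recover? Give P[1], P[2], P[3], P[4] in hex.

Only C[1] changed, to 0xD. In CFB, a change in C_i flips the same bit in P_i and garbles P_{i+1}. Decrypting the received ciphertext:
P[1]: E(K, 0xB) = 0x2; 0xD ⊕ 0x2 = 0xF.
P[2]: E(K, 0xD) = 0x4; 0x9 ⊕ 0x4 = 0xD.
P[3]: E(K, 0x9) = 0x0; 0x2 ⊕ 0x0 = 0x2.
P[4]: E(K, 0x2) = 0xB; 0x5 ⊕ 0xB = 0xE.
Blocks that differ from the original plaintext: P[1], P[2].

P[1] = 0xF, P[2] = 0xD, P[3] = 0x2, P[4] = 0xE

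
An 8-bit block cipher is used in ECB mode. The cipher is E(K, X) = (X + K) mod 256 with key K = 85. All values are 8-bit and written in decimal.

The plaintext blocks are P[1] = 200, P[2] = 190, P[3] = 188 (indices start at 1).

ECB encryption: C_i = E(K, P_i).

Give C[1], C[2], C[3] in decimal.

C[1]: E(K, 200) = 29.
C[2]: E(K, 190) = 19.
C[3]: E(K, 188) = 17.

C[1] = 29, C[2] = 19, C[3] = 17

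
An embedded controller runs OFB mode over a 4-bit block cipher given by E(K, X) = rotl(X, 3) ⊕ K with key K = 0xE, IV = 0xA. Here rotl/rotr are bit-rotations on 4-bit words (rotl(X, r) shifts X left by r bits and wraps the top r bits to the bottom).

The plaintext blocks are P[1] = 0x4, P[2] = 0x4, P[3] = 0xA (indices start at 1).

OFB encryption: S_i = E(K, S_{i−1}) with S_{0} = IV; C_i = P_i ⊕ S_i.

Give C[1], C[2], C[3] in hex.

C[1] = 0xF, C[2] = 0x7, C[3] = 0xD

C[1]: S = E(K, 0xA) = 0xB; 0x4 ⊕ 0xB = 0xF.
C[2]: S = E(K, 0xB) = 0x3; 0x4 ⊕ 0x3 = 0x7.
C[3]: S = E(K, 0x3) = 0x7; 0xA ⊕ 0x7 = 0xD.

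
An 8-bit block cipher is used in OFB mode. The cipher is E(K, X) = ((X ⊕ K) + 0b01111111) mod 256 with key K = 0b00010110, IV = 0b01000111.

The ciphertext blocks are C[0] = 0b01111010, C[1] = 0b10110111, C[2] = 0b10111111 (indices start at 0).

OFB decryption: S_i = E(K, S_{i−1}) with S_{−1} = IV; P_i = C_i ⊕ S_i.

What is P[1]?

P[1] = 0b11110010

P[0]: S = E(K, 0b01000111) = 0b11010000; 0b01111010 ⊕ 0b11010000 = 0b10101010.
P[1]: S = E(K, 0b11010000) = 0b01000101; 0b10110111 ⊕ 0b01000101 = 0b11110010.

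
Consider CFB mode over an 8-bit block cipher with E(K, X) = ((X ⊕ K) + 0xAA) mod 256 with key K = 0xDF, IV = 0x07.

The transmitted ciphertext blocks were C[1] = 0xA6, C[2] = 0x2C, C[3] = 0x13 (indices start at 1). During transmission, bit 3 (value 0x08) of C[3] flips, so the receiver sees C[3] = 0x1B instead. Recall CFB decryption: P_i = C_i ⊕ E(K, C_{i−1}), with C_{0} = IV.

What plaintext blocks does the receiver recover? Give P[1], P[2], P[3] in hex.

P[1] = 0x24, P[2] = 0x0F, P[3] = 0x86

Only C[3] changed, to 0x1B. In CFB, a change in C_i flips the same bit in P_i and garbles P_{i+1}. Decrypting the received ciphertext:
P[1]: E(K, 0x07) = 0x82; 0xA6 ⊕ 0x82 = 0x24.
P[2]: E(K, 0xA6) = 0x23; 0x2C ⊕ 0x23 = 0x0F.
P[3]: E(K, 0x2C) = 0x9D; 0x1B ⊕ 0x9D = 0x86.
Blocks that differ from the original plaintext: P[3].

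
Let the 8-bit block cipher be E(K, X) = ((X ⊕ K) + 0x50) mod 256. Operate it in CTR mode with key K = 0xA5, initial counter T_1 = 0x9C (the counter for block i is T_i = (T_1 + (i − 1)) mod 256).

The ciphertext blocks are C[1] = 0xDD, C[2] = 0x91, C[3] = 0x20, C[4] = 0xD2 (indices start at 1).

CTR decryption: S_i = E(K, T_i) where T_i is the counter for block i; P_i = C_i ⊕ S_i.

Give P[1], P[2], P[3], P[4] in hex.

P[1] = 0x54, P[2] = 0x19, P[3] = 0xAB, P[4] = 0x58

P[1]: T = 0x9C, S = E(K, T) = 0x89; 0xDD ⊕ 0x89 = 0x54.
P[2]: T = 0x9D, S = E(K, T) = 0x88; 0x91 ⊕ 0x88 = 0x19.
P[3]: T = 0x9E, S = E(K, T) = 0x8B; 0x20 ⊕ 0x8B = 0xAB.
P[4]: T = 0x9F, S = E(K, T) = 0x8A; 0xD2 ⊕ 0x8A = 0x58.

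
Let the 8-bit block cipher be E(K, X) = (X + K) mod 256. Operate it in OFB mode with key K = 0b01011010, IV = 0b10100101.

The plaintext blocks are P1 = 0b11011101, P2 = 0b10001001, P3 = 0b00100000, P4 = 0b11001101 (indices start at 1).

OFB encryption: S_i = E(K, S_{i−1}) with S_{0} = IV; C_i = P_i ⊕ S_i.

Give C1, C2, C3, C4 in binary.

C1 = 0b00100010, C2 = 0b11010000, C3 = 0b10010011, C4 = 0b11000000

C1: S = E(K, 0b10100101) = 0b11111111; 0b11011101 ⊕ 0b11111111 = 0b00100010.
C2: S = E(K, 0b11111111) = 0b01011001; 0b10001001 ⊕ 0b01011001 = 0b11010000.
C3: S = E(K, 0b01011001) = 0b10110011; 0b00100000 ⊕ 0b10110011 = 0b10010011.
C4: S = E(K, 0b10110011) = 0b00001101; 0b11001101 ⊕ 0b00001101 = 0b11000000.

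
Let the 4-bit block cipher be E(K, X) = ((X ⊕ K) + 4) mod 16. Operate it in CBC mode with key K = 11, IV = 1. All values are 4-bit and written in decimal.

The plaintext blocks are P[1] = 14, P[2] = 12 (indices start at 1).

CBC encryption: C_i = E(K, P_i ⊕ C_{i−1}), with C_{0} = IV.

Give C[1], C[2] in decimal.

C[1] = 8, C[2] = 3

C[1]: P[1] ⊕ 1 = 15; E(K, 15) = 8.
C[2]: P[2] ⊕ 8 = 4; E(K, 4) = 3.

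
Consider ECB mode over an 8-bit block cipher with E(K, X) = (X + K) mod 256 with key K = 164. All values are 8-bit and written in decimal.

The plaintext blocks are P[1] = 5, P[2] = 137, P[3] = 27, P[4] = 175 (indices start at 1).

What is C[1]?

C[1] = 169

ECB encryption: C_i = E(K, P_i).
C[1]: E(K, 5) = 169.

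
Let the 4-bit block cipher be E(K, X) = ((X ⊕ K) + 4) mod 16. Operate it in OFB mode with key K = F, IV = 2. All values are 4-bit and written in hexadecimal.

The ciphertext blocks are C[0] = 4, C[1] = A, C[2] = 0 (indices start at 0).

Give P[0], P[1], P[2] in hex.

OFB decryption: S_i = E(K, S_{i−1}) with S_{−1} = IV; P_i = C_i ⊕ S_i.
P[0]: S = E(K, 2) = 1; 4 ⊕ 1 = 5.
P[1]: S = E(K, 1) = 2; A ⊕ 2 = 8.
P[2]: S = E(K, 2) = 1; 0 ⊕ 1 = 1.

P[0] = 5, P[1] = 8, P[2] = 1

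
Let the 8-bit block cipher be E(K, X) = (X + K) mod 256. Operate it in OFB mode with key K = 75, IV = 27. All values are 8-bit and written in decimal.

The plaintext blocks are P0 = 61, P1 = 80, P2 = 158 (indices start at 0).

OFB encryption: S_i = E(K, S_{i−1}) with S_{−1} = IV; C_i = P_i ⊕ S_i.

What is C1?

C1 = 225

C0: S = E(K, 27) = 102; 61 ⊕ 102 = 91.
C1: S = E(K, 102) = 177; 80 ⊕ 177 = 225.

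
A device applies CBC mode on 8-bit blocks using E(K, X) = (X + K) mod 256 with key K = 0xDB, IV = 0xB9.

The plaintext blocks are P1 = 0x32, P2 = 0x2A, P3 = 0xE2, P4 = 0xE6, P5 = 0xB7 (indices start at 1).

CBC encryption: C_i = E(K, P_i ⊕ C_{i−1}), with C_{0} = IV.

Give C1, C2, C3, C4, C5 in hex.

C1 = 0x66, C2 = 0x27, C3 = 0xA0, C4 = 0x21, C5 = 0x71

C1: P1 ⊕ 0xB9 = 0x8B; E(K, 0x8B) = 0x66.
C2: P2 ⊕ 0x66 = 0x4C; E(K, 0x4C) = 0x27.
C3: P3 ⊕ 0x27 = 0xC5; E(K, 0xC5) = 0xA0.
C4: P4 ⊕ 0xA0 = 0x46; E(K, 0x46) = 0x21.
C5: P5 ⊕ 0x21 = 0x96; E(K, 0x96) = 0x71.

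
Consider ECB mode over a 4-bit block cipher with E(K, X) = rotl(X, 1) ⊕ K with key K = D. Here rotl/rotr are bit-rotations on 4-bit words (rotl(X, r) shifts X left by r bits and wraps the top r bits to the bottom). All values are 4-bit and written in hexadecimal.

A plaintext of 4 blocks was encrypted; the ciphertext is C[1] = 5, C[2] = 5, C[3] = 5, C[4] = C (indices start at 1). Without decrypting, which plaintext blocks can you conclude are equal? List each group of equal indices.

P[1] = P[2] = P[3]

ECB encrypts each block independently with the same key, so equal ciphertext blocks imply equal plaintext blocks.
C[1] = C[2] = C[3] = 5, so P[1] = P[2] = P[3].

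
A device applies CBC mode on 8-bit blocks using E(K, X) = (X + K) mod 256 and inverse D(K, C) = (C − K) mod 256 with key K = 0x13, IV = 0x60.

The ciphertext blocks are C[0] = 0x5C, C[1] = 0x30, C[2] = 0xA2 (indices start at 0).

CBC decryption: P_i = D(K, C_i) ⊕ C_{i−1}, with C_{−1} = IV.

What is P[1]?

P[1]: D(K, 0x30) = 0x1D; 0x1D ⊕ 0x5C = 0x41.

P[1] = 0x41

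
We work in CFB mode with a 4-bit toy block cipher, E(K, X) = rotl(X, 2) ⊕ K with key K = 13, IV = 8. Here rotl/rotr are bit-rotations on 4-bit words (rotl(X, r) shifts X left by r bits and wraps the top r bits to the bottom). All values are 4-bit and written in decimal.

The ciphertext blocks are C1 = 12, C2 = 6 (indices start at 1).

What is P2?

P2 = 8

CFB decryption: P_i = C_i ⊕ E(K, C_{i−1}), with C_{0} = IV.
P2: E(K, 12) = 14; 6 ⊕ 14 = 8.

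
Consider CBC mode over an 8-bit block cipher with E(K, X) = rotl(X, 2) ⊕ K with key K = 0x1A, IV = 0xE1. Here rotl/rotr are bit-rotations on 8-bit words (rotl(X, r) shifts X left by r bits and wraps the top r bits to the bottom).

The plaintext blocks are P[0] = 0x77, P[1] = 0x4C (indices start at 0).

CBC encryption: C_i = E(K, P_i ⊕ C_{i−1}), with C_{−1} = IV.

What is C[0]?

C[0] = 0x40

C[0]: P[0] ⊕ 0xE1 = 0x96; E(K, 0x96) = 0x40.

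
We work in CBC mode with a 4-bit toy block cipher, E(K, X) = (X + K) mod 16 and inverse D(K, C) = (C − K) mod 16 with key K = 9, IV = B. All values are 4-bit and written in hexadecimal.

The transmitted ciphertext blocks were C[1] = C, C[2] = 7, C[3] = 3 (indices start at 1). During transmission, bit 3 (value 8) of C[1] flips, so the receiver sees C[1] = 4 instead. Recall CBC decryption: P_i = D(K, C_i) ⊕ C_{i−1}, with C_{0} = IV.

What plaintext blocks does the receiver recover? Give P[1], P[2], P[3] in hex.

P[1] = 0, P[2] = A, P[3] = D

Only C[1] changed, to 4. In CBC, a change in C_i garbles P_i and flips the same bit in P_{i+1}. Decrypting the received ciphertext:
P[1]: D(K, 4) = B; B ⊕ B = 0.
P[2]: D(K, 7) = E; E ⊕ 4 = A.
P[3]: D(K, 3) = A; A ⊕ 7 = D.
Blocks that differ from the original plaintext: P[1], P[2].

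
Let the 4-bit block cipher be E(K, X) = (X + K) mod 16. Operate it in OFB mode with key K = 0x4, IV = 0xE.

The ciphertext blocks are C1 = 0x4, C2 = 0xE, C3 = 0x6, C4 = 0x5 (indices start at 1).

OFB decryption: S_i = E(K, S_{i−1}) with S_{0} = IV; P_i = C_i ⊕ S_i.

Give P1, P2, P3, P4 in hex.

P1 = 0x6, P2 = 0x8, P3 = 0xC, P4 = 0xB

P1: S = E(K, 0xE) = 0x2; 0x4 ⊕ 0x2 = 0x6.
P2: S = E(K, 0x2) = 0x6; 0xE ⊕ 0x6 = 0x8.
P3: S = E(K, 0x6) = 0xA; 0x6 ⊕ 0xA = 0xC.
P4: S = E(K, 0xA) = 0xE; 0x5 ⊕ 0xE = 0xB.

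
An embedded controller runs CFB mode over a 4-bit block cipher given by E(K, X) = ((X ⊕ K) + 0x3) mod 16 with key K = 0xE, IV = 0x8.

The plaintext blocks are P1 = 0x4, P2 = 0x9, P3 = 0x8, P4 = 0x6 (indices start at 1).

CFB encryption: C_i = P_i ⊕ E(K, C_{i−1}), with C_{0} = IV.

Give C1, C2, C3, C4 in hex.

C1: E(K, 0x8) = 0x9; 0x4 ⊕ 0x9 = 0xD.
C2: E(K, 0xD) = 0x6; 0x9 ⊕ 0x6 = 0xF.
C3: E(K, 0xF) = 0x4; 0x8 ⊕ 0x4 = 0xC.
C4: E(K, 0xC) = 0x5; 0x6 ⊕ 0x5 = 0x3.

C1 = 0xD, C2 = 0xF, C3 = 0xC, C4 = 0x3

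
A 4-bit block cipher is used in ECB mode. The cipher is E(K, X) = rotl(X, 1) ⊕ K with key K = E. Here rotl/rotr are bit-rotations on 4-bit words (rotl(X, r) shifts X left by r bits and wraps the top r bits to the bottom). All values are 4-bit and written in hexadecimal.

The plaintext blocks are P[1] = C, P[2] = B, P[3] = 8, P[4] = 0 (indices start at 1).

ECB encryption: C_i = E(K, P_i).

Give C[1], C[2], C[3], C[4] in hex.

C[1] = 7, C[2] = 9, C[3] = F, C[4] = E

C[1]: E(K, C) = 7.
C[2]: E(K, B) = 9.
C[3]: E(K, 8) = F.
C[4]: E(K, 0) = E.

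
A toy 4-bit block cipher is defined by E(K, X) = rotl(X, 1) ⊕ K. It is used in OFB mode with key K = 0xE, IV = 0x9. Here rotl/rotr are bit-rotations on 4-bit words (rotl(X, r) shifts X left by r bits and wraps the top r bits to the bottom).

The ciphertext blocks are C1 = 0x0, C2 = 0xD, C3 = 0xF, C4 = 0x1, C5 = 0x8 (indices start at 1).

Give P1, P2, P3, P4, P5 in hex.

OFB decryption: S_i = E(K, S_{i−1}) with S_{0} = IV; P_i = C_i ⊕ S_i.
P1: S = E(K, 0x9) = 0xD; 0x0 ⊕ 0xD = 0xD.
P2: S = E(K, 0xD) = 0x5; 0xD ⊕ 0x5 = 0x8.
P3: S = E(K, 0x5) = 0x4; 0xF ⊕ 0x4 = 0xB.
P4: S = E(K, 0x4) = 0x6; 0x1 ⊕ 0x6 = 0x7.
P5: S = E(K, 0x6) = 0x2; 0x8 ⊕ 0x2 = 0xA.

P1 = 0xD, P2 = 0x8, P3 = 0xB, P4 = 0x7, P5 = 0xA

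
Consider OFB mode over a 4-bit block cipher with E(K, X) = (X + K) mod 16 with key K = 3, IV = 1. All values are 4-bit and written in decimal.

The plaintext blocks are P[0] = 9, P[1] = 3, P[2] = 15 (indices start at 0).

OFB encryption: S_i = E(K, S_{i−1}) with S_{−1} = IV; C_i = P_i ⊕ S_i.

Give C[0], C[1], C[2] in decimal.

C[0] = 13, C[1] = 4, C[2] = 5

C[0]: S = E(K, 1) = 4; 9 ⊕ 4 = 13.
C[1]: S = E(K, 4) = 7; 3 ⊕ 7 = 4.
C[2]: S = E(K, 7) = 10; 15 ⊕ 10 = 5.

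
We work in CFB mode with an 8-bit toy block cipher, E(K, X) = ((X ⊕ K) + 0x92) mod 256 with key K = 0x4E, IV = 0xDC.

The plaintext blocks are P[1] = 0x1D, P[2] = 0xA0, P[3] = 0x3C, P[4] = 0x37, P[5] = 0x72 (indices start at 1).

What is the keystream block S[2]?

0x09

CFB encryption: C_i = P_i ⊕ E(K, C_{i−1}), with C_{0} = IV.
C[1]: E(K, 0xDC) = 0x24; 0x1D ⊕ 0x24 = 0x39.
C[2]: E(K, 0x39) = 0x09; 0xA0 ⊕ 0x09 = 0xA9.
So S[2] = 0x09.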